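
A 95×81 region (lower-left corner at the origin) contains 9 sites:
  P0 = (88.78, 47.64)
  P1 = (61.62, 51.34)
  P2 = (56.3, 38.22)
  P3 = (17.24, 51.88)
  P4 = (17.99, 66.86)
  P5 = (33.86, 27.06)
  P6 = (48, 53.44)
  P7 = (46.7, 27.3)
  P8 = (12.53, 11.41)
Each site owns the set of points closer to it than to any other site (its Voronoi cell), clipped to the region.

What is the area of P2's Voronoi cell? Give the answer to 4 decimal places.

1. box [0,95]×[0,81]: [(0, 0) (95, 0) (95, 81) (0, 81)]
2. ⊥bis P2·P0 via (72.54,42.93): [(0, 0) (84.9908, 0) (61.4988, 81) (0, 81)]  |A|=5932.8255
3. ⊥bis P2·P1 via (58.96,44.78): [(0, 68.6876) (0, 0) (84.9908, 0) (73.7418, 38.7862)]  |A|=4180.8051
4. ⊥bis P2·P3 via (36.77,45.05): [(39.4432, 52.6938) (21.0152, 0) (84.9908, 0) (73.7418, 38.7862)]  |A|=2272.4916
5. ⊥bis P2·P4 via (37.145,52.54): [(39.4432, 52.6938) (21.0152, 0) (84.9908, 0) (73.7418, 38.7862)]  |A|=2272.4916
6. ⊥bis P2·P5 via (45.08,32.64): [(39.4432, 52.6938) (37.6528, 47.5743) (61.3127, 0) (84.9908, 0) (73.7418, 38.7862)]  |A|=1313.9282
7. ⊥bis P2·P6 via (52.15,45.83): [(53.9499, 46.8115) (41.4281, 39.983) (61.3127, 0) (84.9908, 0) (73.7418, 38.7862)]  |A|=1211.1104
8. ⊥bis P2·P7 via (51.5,32.76): [(53.9499, 46.8115) (42.5734, 40.6076) (83.6993, 4.4529) (73.7418, 38.7862)]  |A|=633.0325
9. ⊥bis P2·P8 via (34.415,24.815): [(53.9499, 46.8115) (42.5734, 40.6076) (83.6993, 4.4529) (73.7418, 38.7862)]  |A|=633.0325
10. canonical 4-gon: [(53.9499, 46.8115) (42.5734, 40.6076) (83.6993, 4.4529) (73.7418, 38.7862)]
11. shoelace: 633.0325

Area of P2's cell: 633.0325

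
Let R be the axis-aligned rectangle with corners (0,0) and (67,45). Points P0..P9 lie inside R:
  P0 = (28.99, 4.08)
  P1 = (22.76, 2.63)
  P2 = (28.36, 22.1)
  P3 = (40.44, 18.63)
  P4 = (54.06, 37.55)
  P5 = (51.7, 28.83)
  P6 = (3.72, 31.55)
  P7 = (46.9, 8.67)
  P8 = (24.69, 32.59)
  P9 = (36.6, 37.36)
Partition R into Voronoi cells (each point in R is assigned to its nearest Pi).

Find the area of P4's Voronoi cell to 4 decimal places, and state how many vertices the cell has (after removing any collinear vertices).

1. box [0,67]×[0,45]: [(0, 0) (67, 0) (67, 45) (0, 45)]
2. ⊥bis P4·P0 via (41.525,20.815): [(67, 1.7335) (67, 45) (9.2365, 45)]  |A|=1249.612
3. ⊥bis P4·P1 via (38.41,20.09): [(17.6489, 38.6989) (67, 1.7335) (67, 45) (10.619, 45)]  |A|=1245.2563
4. ⊥bis P4·P2 via (41.21,29.825): [(50.8054, 13.8637) (67, 1.7335) (67, 45) (32.0873, 45)]  |A|=893.868
5. ⊥bis P4·P3 via (47.25,28.09): [(38.4407, 34.4316) (67, 13.8725) (67, 45) (32.0873, 45)]  |A|=628.976
6. ⊥bis P4·P5 via (52.88,33.19): [(36.5263, 37.616) (67, 29.3685) (67, 45) (32.0873, 45)]  |A|=367.072
7. ⊥bis P4·P6 via (28.89,34.55): [(36.5263, 37.616) (67, 29.3685) (67, 45) (32.0873, 45)]  |A|=367.072
8. ⊥bis P4·P7 via (50.48,23.11): [(36.5263, 37.616) (67, 29.3685) (67, 45) (32.0873, 45)]  |A|=367.072
9. ⊥bis P4·P8 via (39.375,35.07): [(39.0609, 36.93) (67, 29.3685) (67, 45) (37.698, 45)]  |A|=336.5977
10. ⊥bis P4·P9 via (45.33,37.455): [(45.3542, 35.2268) (67, 29.3685) (67, 45) (45.2479, 45)]  |A|=275.4714
11. canonical 4-gon: [(45.3542, 35.2268) (67, 29.3685) (67, 45) (45.2479, 45)]
12. shoelace: 275.4714

Area of P4's cell: 275.4714 (4 vertices)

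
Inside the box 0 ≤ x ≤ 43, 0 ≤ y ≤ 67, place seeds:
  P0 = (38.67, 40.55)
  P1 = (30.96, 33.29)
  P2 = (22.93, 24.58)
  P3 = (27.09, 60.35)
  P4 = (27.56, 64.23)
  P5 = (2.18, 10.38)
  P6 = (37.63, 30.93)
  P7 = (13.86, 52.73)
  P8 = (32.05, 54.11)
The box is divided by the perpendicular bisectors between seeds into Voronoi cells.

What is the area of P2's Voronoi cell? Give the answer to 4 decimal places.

Area of P2's cell: 756.2581

1. box [0,43]×[0,67]: [(0, 0) (43, 0) (43, 67) (0, 67)]
2. ⊥bis P2·P0 via (30.8,32.565): [(0, 62.9214) (0, 0) (43, 0) (43, 20.5407)]  |A|=1794.4356
3. ⊥bis P2·P1 via (26.945,28.935): [(0, 53.7764) (0, 0) (43, 0) (43, 14.1334)]  |A|=1460.0608
4. ⊥bis P2·P3 via (25.01,42.465): [(10.43, 44.1606) (0, 45.3736) (0, 0) (43, 0) (43, 14.1334)]  |A|=1416.2404
5. ⊥bis P2·P4 via (25.245,44.405): [(10.43, 44.1606) (0, 45.3736) (0, 0) (43, 0) (43, 14.1334)]  |A|=1416.2404
6. ⊥bis P2·P5 via (12.555,17.48): [(10.43, 44.1606) (0, 45.3736) (0, 35.8262) (24.5172, 0) (43, 0) (43, 14.1334)]  |A|=977.0608
7. ⊥bis P2·P6 via (30.28,27.755): [(31.6401, 24.6065) (10.43, 44.1606) (0, 45.3736) (0, 35.8262) (24.5172, 0) (42.2694, 0)]  |A|=887.7948
8. ⊥bis P2·P7 via (18.395,38.655): [(31.6401, 24.6065) (16.9181, 38.1791) (1.7371, 33.2878) (24.5172, 0) (42.2694, 0)]  |A|=756.2581
9. ⊥bis P2·P8 via (27.49,39.345): [(31.6401, 24.6065) (16.9181, 38.1791) (1.7371, 33.2878) (24.5172, 0) (42.2694, 0)]  |A|=756.2581
10. canonical 5-gon: [(31.6401, 24.6065) (16.9181, 38.1791) (1.7371, 33.2878) (24.5172, 0) (42.2694, 0)]
11. shoelace: 756.2581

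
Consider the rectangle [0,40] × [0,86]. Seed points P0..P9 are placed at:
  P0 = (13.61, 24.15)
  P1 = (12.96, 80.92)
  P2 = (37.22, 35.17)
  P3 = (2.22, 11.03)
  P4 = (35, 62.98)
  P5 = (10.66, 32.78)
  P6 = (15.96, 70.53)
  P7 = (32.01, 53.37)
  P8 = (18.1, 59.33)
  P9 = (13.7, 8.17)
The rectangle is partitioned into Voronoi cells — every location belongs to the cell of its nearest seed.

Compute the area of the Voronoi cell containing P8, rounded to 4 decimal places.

1. box [0,40]×[0,86]: [(0, 0) (40, 0) (40, 86) (0, 86)]
2. ⊥bis P8·P0 via (15.855,41.74): [(0, 43.7636) (40, 38.6584) (40, 86) (0, 86)]  |A|=1791.5609
3. ⊥bis P8·P1 via (15.53,70.125): [(0, 66.4277) (0, 43.7636) (40, 38.6584) (40, 75.9507)]  |A|=1199.1284
4. ⊥bis P8·P2 via (27.66,47.25): [(0, 66.4277) (0, 43.7636) (20.0251, 41.2078) (40, 57.0158) (40, 75.9507)]  |A|=1015.7847
5. ⊥bis P8·P3 via (10.16,35.18): [(0, 66.4277) (0, 43.7636) (20.0251, 41.2078) (40, 57.0158) (40, 75.9507)]  |A|=1015.7847
6. ⊥bis P8·P4 via (26.55,61.155): [(24.1685, 72.1816) (0, 66.4277) (0, 43.7636) (20.0251, 41.2078) (29.2768, 48.5295)]  |A|=717.413
7. ⊥bis P8·P5 via (14.38,46.055): [(24.1685, 72.1816) (0, 66.4277) (0, 50.0846) (23.0722, 43.6192) (29.2768, 48.5295)]  |A|=616.4538
8. ⊥bis P8·P6 via (17.03,64.93): [(25.3897, 66.5273) (0, 61.6761) (0, 50.0846) (23.0722, 43.6192) (29.2768, 48.5295)]  |A|=484.2908
9. ⊥bis P8·P7 via (25.055,56.35): [(26.7389, 60.2802) (25.3897, 66.5273) (0, 61.6761) (0, 50.0846) (19.9724, 44.4879)]  |A|=414.1911
10. ⊥bis P8·P9 via (15.9,33.75): [(26.7389, 60.2802) (25.3897, 66.5273) (0, 61.6761) (0, 50.0846) (19.9724, 44.4879)]  |A|=414.1911
11. canonical 5-gon: [(26.7389, 60.2802) (25.3897, 66.5273) (0, 61.6761) (0, 50.0846) (19.9724, 44.4879)]
12. shoelace: 414.1911

Area of P8's cell: 414.1911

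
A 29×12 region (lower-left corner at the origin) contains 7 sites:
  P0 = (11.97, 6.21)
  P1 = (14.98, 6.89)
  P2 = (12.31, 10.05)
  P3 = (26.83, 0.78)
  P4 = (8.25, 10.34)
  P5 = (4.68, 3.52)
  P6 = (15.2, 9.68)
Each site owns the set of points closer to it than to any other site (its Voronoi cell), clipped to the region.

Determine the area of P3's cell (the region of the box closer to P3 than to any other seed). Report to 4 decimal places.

1. box [0,29]×[0,12]: [(0, 0) (29, 0) (29, 12) (0, 12)]
2. ⊥bis P3·P0 via (19.4,3.495): [(18.1229, 0) (29, 0) (29, 12) (22.5078, 12)]  |A|=104.2158
3. ⊥bis P3·P1 via (20.905,3.835): [(18.9276, 0) (29, 0) (29, 12) (25.115, 12)]  |A|=83.7444
4. ⊥bis P3·P2 via (19.57,5.415): [(18.9276, 0) (29, 0) (29, 12) (25.115, 12)]  |A|=83.7444
5. ⊥bis P3·P4 via (17.54,5.56): [(18.9276, 0) (29, 0) (29, 12) (25.115, 12)]  |A|=83.7444
6. ⊥bis P3·P5 via (15.755,2.15): [(18.9276, 0) (29, 0) (29, 12) (25.115, 12)]  |A|=83.7444
7. ⊥bis P3·P6 via (21.015,5.23): [(22.8826, 7.6705) (18.9276, 0) (29, 0) (29, 12) (26.1958, 12)]  |A|=81.4046
8. canonical 5-gon: [(22.8826, 7.6705) (18.9276, 0) (29, 0) (29, 12) (26.1958, 12)]
9. shoelace: 81.4046

Area of P3's cell: 81.4046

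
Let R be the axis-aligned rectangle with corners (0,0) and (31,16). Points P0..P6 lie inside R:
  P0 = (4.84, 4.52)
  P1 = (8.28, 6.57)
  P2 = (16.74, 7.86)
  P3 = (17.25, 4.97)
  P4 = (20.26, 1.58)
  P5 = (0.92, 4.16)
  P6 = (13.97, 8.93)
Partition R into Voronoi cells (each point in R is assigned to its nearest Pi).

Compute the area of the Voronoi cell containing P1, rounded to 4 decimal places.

1. box [0,31]×[0,16]: [(0, 0) (31, 0) (31, 16) (0, 16)]
2. ⊥bis P1·P0 via (6.56,5.545): [(9.8644, 0) (31, 0) (31, 16) (0.3295, 16)]  |A|=414.4481
3. ⊥bis P1·P2 via (12.51,7.215): [(9.8644, 0) (13.6102, 0) (11.1704, 16) (0.3295, 16)]  |A|=116.693
4. ⊥bis P1·P3 via (12.765,5.77): [(9.8644, 0) (11.7358, 0) (12.7463, 5.6652) (11.1704, 16) (0.3295, 16)]  |A|=111.3836
5. ⊥bis P1·P4 via (14.27,4.075): [(9.8644, 0) (11.7358, 0) (12.7463, 5.6652) (11.1704, 16) (0.3295, 16)]  |A|=111.3836
6. ⊥bis P1·P5 via (4.6,5.365): [(2.0787, 13.0648) (9.8644, 0) (11.7358, 0) (12.7463, 5.6652) (11.1704, 16) (1.1176, 16)]  |A|=110.227
7. ⊥bis P1·P6 via (11.125,7.75): [(2.0787, 13.0648) (9.8644, 0) (11.7358, 0) (12.5188, 4.3896) (7.7032, 16) (1.1176, 16)]  |A|=87.9181
8. canonical 6-gon: [(2.0787, 13.0648) (9.8644, 0) (11.7358, 0) (12.5188, 4.3896) (7.7032, 16) (1.1176, 16)]
9. shoelace: 87.9181

Area of P1's cell: 87.9181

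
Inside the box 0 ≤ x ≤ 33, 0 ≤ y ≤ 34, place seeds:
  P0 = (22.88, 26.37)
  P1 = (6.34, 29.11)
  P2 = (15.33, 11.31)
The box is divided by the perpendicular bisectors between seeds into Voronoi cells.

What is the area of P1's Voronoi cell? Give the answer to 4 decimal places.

Area of P1's cell: 227.9067

1. box [0,33]×[0,34]: [(0, 0) (33, 0) (33, 34) (0, 34)]
2. ⊥bis P1·P0 via (14.61,27.74): [(0, 0) (10.0146, 0) (15.647, 34) (0, 34)]  |A|=436.248
3. ⊥bis P1·P2 via (10.835,20.21): [(0, 14.7377) (13.5934, 21.6031) (15.647, 34) (0, 34)]  |A|=227.9067
4. canonical 4-gon: [(0, 14.7377) (13.5934, 21.6031) (15.647, 34) (0, 34)]
5. shoelace: 227.9067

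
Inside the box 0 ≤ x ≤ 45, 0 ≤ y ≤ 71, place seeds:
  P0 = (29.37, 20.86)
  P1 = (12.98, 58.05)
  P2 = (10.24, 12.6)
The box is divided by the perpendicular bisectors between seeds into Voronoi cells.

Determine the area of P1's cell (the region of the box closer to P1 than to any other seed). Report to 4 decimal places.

1. box [0,45]×[0,71]: [(0, 0) (45, 0) (45, 71) (0, 71)]
2. ⊥bis P1·P0 via (21.175,39.455): [(0, 30.123) (45, 49.9549) (45, 71) (0, 71)]  |A|=1393.2477
3. ⊥bis P1·P2 via (11.61,35.325): [(0, 36.0249) (11.7804, 35.3147) (45, 49.9549) (45, 71) (0, 71)]  |A|=1358.4839
4. canonical 5-gon: [(0, 36.0249) (11.7804, 35.3147) (45, 49.9549) (45, 71) (0, 71)]
5. shoelace: 1358.4839

Area of P1's cell: 1358.4839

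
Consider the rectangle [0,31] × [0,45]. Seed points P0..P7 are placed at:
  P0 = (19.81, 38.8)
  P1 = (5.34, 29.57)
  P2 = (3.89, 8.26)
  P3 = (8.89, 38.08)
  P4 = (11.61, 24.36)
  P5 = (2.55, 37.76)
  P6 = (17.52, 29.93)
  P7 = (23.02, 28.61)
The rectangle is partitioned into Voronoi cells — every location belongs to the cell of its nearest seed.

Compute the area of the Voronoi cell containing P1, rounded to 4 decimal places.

Area of P1's cell: 107.4004

1. box [0,31]×[0,45]: [(0, 0) (31, 0) (31, 45) (0, 45)]
2. ⊥bis P1·P0 via (12.575,34.185): [(0, 0) (31, 0) (31, 5.2999) (5.6764, 45) (0, 45)]  |A|=892.3253
3. ⊥bis P1·P2 via (4.615,18.915): [(0, 19.229) (23.1184, 17.656) (5.6764, 45) (0, 45)]  |A|=375.5
4. ⊥bis P1·P3 via (7.115,33.825): [(0, 36.7931) (0, 19.229) (23.1184, 17.656) (14.8675, 30.591)]  |A|=273.5958
5. ⊥bis P1·P4 via (8.475,26.965): [(12.3579, 31.6379) (0, 36.7931) (0, 19.229) (1.9373, 19.0972)]  |A|=121.3619
6. ⊥bis P1·P5 via (3.945,33.665): [(12.3579, 31.6379) (5.9011, 34.3314) (0, 32.3211) (0, 19.229) (1.9373, 19.0972)]  |A|=108.167
7. ⊥bis P1·P6 via (11.43,29.75): [(11.408, 30.4947) (11.3619, 32.0534) (5.9011, 34.3314) (0, 32.3211) (0, 19.229) (1.9373, 19.0972)]  |A|=107.4004
8. ⊥bis P1·P7 via (14.18,29.09): [(11.408, 30.4947) (11.3619, 32.0534) (5.9011, 34.3314) (0, 32.3211) (0, 19.229) (1.9373, 19.0972)]  |A|=107.4004
9. canonical 6-gon: [(11.408, 30.4947) (11.3619, 32.0534) (5.9011, 34.3314) (0, 32.3211) (0, 19.229) (1.9373, 19.0972)]
10. shoelace: 107.4004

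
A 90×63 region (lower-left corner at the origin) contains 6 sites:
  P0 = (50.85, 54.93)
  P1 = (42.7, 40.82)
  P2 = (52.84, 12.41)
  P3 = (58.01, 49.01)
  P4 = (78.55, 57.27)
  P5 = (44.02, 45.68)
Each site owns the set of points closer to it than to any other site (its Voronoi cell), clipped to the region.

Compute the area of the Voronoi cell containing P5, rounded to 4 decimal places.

Area of P5's cell: 605.7064

1. box [0,90]×[0,63]: [(0, 0) (90, 0) (90, 63) (0, 63)]
2. ⊥bis P5·P0 via (47.435,50.305): [(0, 0) (90, 0) (90, 18.8759) (30.2419, 63) (0, 63)]  |A|=4351.6149
3. ⊥bis P5·P1 via (43.36,43.25): [(0, 55.0268) (64.9205, 37.394) (30.2419, 63) (0, 63)]  |A|=645.9991
4. ⊥bis P5·P2 via (48.43,29.045): [(0, 55.0268) (64.9205, 37.394) (30.2419, 63) (0, 63)]  |A|=645.9991
5. ⊥bis P5·P3 via (51.015,47.345): [(0, 55.0268) (52.5862, 40.7441) (50.9236, 47.7291) (30.2419, 63) (0, 63)]  |A|=605.7064
6. ⊥bis P5·P4 via (61.285,51.475): [(0, 55.0268) (52.5862, 40.7441) (50.9236, 47.7291) (30.2419, 63) (0, 63)]  |A|=605.7064
7. canonical 5-gon: [(0, 55.0268) (52.5862, 40.7441) (50.9236, 47.7291) (30.2419, 63) (0, 63)]
8. shoelace: 605.7064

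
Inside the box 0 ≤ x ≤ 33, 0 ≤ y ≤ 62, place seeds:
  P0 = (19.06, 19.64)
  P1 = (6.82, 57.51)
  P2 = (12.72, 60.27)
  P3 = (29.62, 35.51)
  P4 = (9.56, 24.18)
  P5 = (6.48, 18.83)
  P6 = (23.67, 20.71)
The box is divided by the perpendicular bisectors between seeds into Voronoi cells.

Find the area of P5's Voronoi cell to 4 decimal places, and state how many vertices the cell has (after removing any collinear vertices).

1. box [0,33]×[0,62]: [(0, 0) (33, 0) (33, 62) (0, 62)]
2. ⊥bis P5·P0 via (12.77,19.235): [(0, 0) (14.0085, 0) (10.0165, 62) (0, 62)]  |A|=744.7735
3. ⊥bis P5·P1 via (6.65,38.17): [(0, 38.2285) (0, 0) (14.0085, 0) (11.5536, 38.1269)]  |A|=487.8883
4. ⊥bis P5·P2 via (9.6,39.55): [(0, 38.2285) (0, 0) (14.0085, 0) (11.5536, 38.1269)]  |A|=487.8883
5. ⊥bis P5·P3 via (18.05,27.17): [(10.143, 38.1393) (0, 38.2285) (0, 0) (14.0085, 0) (11.6911, 35.9917)]  |A|=486.3832
6. ⊥bis P5·P4 via (8.02,21.505): [(0, 26.1221) (0, 0) (14.0085, 0) (12.8011, 18.7525)]  |A|=298.543
7. ⊥bis P5·P6 via (15.075,19.77): [(0, 26.1221) (0, 0) (14.0085, 0) (12.8011, 18.7525)]  |A|=298.543
8. canonical 4-gon: [(0, 26.1221) (0, 0) (14.0085, 0) (12.8011, 18.7525)]
9. shoelace: 298.543

Area of P5's cell: 298.5430 (4 vertices)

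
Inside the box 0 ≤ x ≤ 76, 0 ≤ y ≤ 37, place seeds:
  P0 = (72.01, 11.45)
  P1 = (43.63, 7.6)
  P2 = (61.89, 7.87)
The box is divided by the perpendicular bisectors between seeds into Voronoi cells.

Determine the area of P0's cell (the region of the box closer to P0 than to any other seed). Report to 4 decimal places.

1. box [0,76]×[0,37]: [(0, 0) (76, 0) (76, 37) (0, 37)]
2. ⊥bis P0·P1 via (57.82,9.525): [(59.1122, 0) (76, 0) (76, 37) (54.0928, 37)]  |A|=717.7089
3. ⊥bis P0·P2 via (66.95,9.66): [(70.3673, 0) (76, 0) (76, 37) (57.2783, 37)]  |A|=450.5562
4. canonical 4-gon: [(70.3673, 0) (76, 0) (76, 37) (57.2783, 37)]
5. shoelace: 450.5562

Area of P0's cell: 450.5562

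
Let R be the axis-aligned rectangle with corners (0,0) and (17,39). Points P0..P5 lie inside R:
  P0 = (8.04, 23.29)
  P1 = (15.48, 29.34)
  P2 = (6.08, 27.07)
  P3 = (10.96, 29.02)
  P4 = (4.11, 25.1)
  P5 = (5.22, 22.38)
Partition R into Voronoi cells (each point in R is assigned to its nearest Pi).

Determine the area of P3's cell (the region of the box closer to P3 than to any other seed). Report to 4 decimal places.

1. box [0,17]×[0,39]: [(0, 0) (17, 0) (17, 39) (0, 39)]
2. ⊥bis P3·P0 via (9.5,26.155): [(0, 30.9962) (17, 22.333) (17, 39) (0, 39)]  |A|=209.7018
3. ⊥bis P3·P1 via (13.22,29.18): [(0, 30.9962) (13.5814, 24.0751) (12.5248, 39) (0, 39)]  |A|=147.8169
4. ⊥bis P3·P2 via (8.52,28.045): [(9.2178, 26.2988) (13.5814, 24.0751) (12.5248, 39) (4.1425, 39)]  |A|=84.6211
5. ⊥bis P3·P4 via (7.535,27.06): [(9.2178, 26.2988) (13.5814, 24.0751) (12.5248, 39) (4.1425, 39)]  |A|=84.6211
6. ⊥bis P3·P5 via (8.09,25.7): [(9.2178, 26.2988) (13.5814, 24.0751) (12.5248, 39) (4.1425, 39)]  |A|=84.6211
7. canonical 4-gon: [(9.2178, 26.2988) (13.5814, 24.0751) (12.5248, 39) (4.1425, 39)]
8. shoelace: 84.6211

Area of P3's cell: 84.6211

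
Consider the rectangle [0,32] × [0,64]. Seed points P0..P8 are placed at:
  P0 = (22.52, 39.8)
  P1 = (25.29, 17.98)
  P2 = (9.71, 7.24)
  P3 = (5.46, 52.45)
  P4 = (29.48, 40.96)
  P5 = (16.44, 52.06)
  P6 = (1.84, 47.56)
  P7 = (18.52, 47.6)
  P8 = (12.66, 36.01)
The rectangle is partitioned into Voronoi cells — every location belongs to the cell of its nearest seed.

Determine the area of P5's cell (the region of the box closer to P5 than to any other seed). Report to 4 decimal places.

Area of P5's cell: 256.9530

1. box [0,32]×[0,64]: [(0, 0) (32, 0) (32, 64) (0, 64)]
2. ⊥bis P5·P0 via (19.48,45.93): [(0, 36.2694) (32, 52.1389) (32, 64) (0, 64)]  |A|=633.4658
3. ⊥bis P5·P1 via (20.865,35.02): [(0, 36.2694) (32, 52.1389) (32, 64) (0, 64)]  |A|=633.4658
4. ⊥bis P5·P2 via (13.075,29.65): [(0, 36.2694) (32, 52.1389) (32, 64) (0, 64)]  |A|=633.4658
5. ⊥bis P5·P3 via (10.95,52.255): [(10.5684, 41.5105) (32, 52.1389) (32, 64) (11.3672, 64)]  |A|=359.1117
6. ⊥bis P5·P4 via (22.96,46.51): [(10.5684, 41.5105) (24.6479, 48.4929) (32, 57.13) (32, 64) (11.3672, 64)]  |A|=340.7643
7. ⊥bis P5·P6 via (9.14,49.81): [(10.6851, 44.797) (11.5483, 41.9965) (24.6479, 48.4929) (32, 57.13) (32, 64) (11.3672, 64)]  |A|=339.1824
8. ⊥bis P5·P7 via (17.48,49.83): [(10.7524, 46.6925) (31.2542, 56.2539) (32, 57.13) (32, 64) (11.3672, 64)]  |A|=256.953
9. ⊥bis P5·P8 via (14.55,44.035): [(10.7524, 46.6925) (31.2542, 56.2539) (32, 57.13) (32, 64) (11.3672, 64)]  |A|=256.953
10. canonical 5-gon: [(10.7524, 46.6925) (31.2542, 56.2539) (32, 57.13) (32, 64) (11.3672, 64)]
11. shoelace: 256.953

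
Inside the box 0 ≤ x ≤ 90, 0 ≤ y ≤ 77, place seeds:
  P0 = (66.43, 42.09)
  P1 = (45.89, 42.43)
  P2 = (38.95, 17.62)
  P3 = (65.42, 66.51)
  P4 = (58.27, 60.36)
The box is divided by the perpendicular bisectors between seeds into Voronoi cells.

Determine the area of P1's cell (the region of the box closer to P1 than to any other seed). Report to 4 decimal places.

1. box [0,90]×[0,77]: [(0, 0) (90, 0) (90, 77) (0, 77)]
2. ⊥bis P1·P0 via (56.16,42.26): [(0, 0) (55.4605, 0) (56.7351, 77) (0, 77)]  |A|=4319.5276
3. ⊥bis P1·P2 via (42.42,30.025): [(0, 41.891) (55.8951, 26.2557) (56.7351, 77) (0, 77)]  |A|=2420.702
4. ⊥bis P1·P3 via (55.655,54.47): [(0, 41.891) (55.8951, 26.2557) (56.3527, 53.9041) (27.8761, 77) (0, 77)]  |A|=2087.4399
5. ⊥bis P1·P4 via (52.08,51.395): [(0, 41.891) (55.8951, 26.2557) (56.2634, 48.5065) (14.9962, 77) (0, 77)]  |A|=1826.0592
6. canonical 5-gon: [(0, 41.891) (55.8951, 26.2557) (56.2634, 48.5065) (14.9962, 77) (0, 77)]
7. shoelace: 1826.0592

Area of P1's cell: 1826.0592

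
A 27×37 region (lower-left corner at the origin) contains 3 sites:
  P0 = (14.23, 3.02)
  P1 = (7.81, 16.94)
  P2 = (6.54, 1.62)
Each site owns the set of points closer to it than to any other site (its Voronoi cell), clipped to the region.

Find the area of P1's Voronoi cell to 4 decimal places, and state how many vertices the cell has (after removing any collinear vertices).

1. box [0,27]×[0,37]: [(0, 0) (27, 0) (27, 37) (0, 37)]
2. ⊥bis P1·P0 via (11.02,9.98): [(0, 4.8975) (27, 17.3501) (27, 37) (0, 37)]  |A|=698.6576
3. ⊥bis P1·P2 via (7.175,9.28): [(0, 9.8748) (9.1477, 9.1165) (27, 17.3501) (27, 37) (0, 37)]  |A|=675.8923
4. canonical 5-gon: [(0, 9.8748) (9.1477, 9.1165) (27, 17.3501) (27, 37) (0, 37)]
5. shoelace: 675.8923

Area of P1's cell: 675.8923 (5 vertices)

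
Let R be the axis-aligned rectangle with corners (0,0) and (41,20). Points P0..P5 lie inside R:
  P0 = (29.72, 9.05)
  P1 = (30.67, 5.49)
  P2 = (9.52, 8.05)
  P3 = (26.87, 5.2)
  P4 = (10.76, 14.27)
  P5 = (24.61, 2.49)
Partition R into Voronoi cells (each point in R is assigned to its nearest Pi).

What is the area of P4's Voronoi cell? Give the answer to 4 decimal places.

1. box [0,41]×[0,20]: [(0, 0) (41, 0) (41, 20) (0, 20)]
2. ⊥bis P4·P0 via (20.24,11.66): [(0, 0) (17.0298, 0) (22.5361, 20) (0, 20)]  |A|=395.6595
3. ⊥bis P4·P1 via (20.715,9.88): [(0, 0) (16.3581, 0) (18.1461, 4.0547) (22.5361, 20) (0, 20)]  |A|=394.2976
4. ⊥bis P4·P2 via (10.14,11.16): [(0, 13.1815) (19.584, 9.2773) (22.5361, 20) (0, 20)]  |A|=187.5914
5. ⊥bis P4·P3 via (18.815,9.735): [(0, 13.1815) (18.6609, 9.4613) (20.5665, 12.8461) (22.5361, 20) (0, 20)]  |A|=185.8538
6. ⊥bis P4·P5 via (17.685,8.38): [(0, 13.1815) (18.6128, 9.4709) (18.771, 9.6568) (20.5665, 12.8461) (22.5361, 20) (0, 20)]  |A|=185.8486
7. canonical 6-gon: [(0, 13.1815) (18.6128, 9.4709) (18.771, 9.6568) (20.5665, 12.8461) (22.5361, 20) (0, 20)]
8. shoelace: 185.8486

Area of P4's cell: 185.8486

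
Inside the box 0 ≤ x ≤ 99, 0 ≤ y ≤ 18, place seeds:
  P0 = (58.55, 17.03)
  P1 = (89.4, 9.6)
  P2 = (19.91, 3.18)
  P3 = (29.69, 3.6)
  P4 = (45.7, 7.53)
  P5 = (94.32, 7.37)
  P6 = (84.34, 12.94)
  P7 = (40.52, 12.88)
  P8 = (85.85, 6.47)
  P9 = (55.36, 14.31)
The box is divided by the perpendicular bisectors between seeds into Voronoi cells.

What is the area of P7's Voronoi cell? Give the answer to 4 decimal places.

Area of P7's cell: 151.8888

1. box [0,99]×[0,18]: [(0, 0) (99, 0) (99, 18) (0, 18)]
2. ⊥bis P7·P0 via (49.535,14.955): [(0, 0) (52.9772, 0) (48.8341, 18) (0, 18)]  |A|=916.3021
3. ⊥bis P7·P1 via (64.96,11.24): [(0, 0) (52.9772, 0) (48.8341, 18) (0, 18)]  |A|=916.3021
4. ⊥bis P7·P2 via (30.215,8.03): [(33.9943, 0) (52.9772, 0) (48.8341, 18) (25.5227, 18)]  |A|=380.6496
5. ⊥bis P7·P3 via (35.105,8.24): [(42.1657, 0) (52.9772, 0) (48.8341, 18) (26.7419, 18)]  |A|=296.1342
6. ⊥bis P7·P4 via (43.11,10.205): [(37.8146, 5.0778) (49.2582, 16.1578) (48.8341, 18) (26.7419, 18)]  |A|=155.6296
7. ⊥bis P7·P5 via (67.42,10.125): [(37.8146, 5.0778) (49.2582, 16.1578) (48.8341, 18) (26.7419, 18)]  |A|=155.6296
8. ⊥bis P7·P6 via (62.43,12.91): [(37.8146, 5.0778) (49.2582, 16.1578) (48.8341, 18) (26.7419, 18)]  |A|=155.6296
9. ⊥bis P7·P8 via (63.185,9.675): [(37.8146, 5.0778) (49.2582, 16.1578) (48.8341, 18) (26.7419, 18)]  |A|=155.6296
10. ⊥bis P7·P9 via (47.94,13.595): [(37.8146, 5.0778) (47.8266, 14.7717) (47.5155, 18) (26.7419, 18)]  |A|=151.8888
11. canonical 4-gon: [(37.8146, 5.0778) (47.8266, 14.7717) (47.5155, 18) (26.7419, 18)]
12. shoelace: 151.8888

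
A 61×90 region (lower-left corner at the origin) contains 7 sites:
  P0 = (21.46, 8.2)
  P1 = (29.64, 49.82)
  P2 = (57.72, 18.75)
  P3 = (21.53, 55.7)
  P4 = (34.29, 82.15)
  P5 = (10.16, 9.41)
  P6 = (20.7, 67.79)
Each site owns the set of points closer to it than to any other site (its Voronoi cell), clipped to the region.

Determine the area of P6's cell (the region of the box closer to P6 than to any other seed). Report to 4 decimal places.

Area of P6's cell: 743.6767

1. box [0,61]×[0,90]: [(0, 0) (61, 0) (61, 90) (0, 90)]
2. ⊥bis P6·P0 via (21.08,37.995): [(0, 37.7261) (61, 38.5041) (61, 90) (0, 90)]  |A|=3164.9764
3. ⊥bis P6·P1 via (25.17,58.805): [(0, 46.283) (61, 76.6303) (61, 90) (0, 90)]  |A|=1741.1442
4. ⊥bis P6·P2 via (39.21,43.27): [(0, 46.283) (61, 76.6303) (61, 90) (0, 90)]  |A|=1741.1442
5. ⊥bis P6·P3 via (21.115,61.745): [(0, 60.2954) (32.6748, 62.5386) (61, 76.6303) (61, 90) (0, 90)]  |A|=1512.2183
6. ⊥bis P6·P4 via (27.495,74.97): [(0, 60.2954) (32.6748, 62.5386) (37.8895, 65.1329) (11.6134, 90) (0, 90)]  |A|=743.6767
7. ⊥bis P6·P5 via (15.43,38.6): [(0, 60.2954) (32.6748, 62.5386) (37.8895, 65.1329) (11.6134, 90) (0, 90)]  |A|=743.6767
8. canonical 5-gon: [(0, 60.2954) (32.6748, 62.5386) (37.8895, 65.1329) (11.6134, 90) (0, 90)]
9. shoelace: 743.6767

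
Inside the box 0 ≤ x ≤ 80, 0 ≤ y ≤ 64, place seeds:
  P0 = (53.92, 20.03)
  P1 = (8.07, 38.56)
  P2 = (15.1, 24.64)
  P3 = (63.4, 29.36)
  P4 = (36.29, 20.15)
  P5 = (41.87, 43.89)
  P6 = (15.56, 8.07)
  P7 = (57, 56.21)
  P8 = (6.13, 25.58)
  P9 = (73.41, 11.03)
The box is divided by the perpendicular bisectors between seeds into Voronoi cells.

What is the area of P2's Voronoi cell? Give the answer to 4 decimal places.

Area of P2's cell: 297.5895

1. box [0,80]×[0,64]: [(0, 0) (80, 0) (80, 64) (0, 64)]
2. ⊥bis P2·P0 via (34.51,22.335): [(0, 0) (31.8576, 0) (39.4579, 64) (0, 64)]  |A|=2282.096
3. ⊥bis P2·P1 via (11.585,31.6): [(0, 25.7492) (0, 0) (31.8576, 0) (37.1431, 44.5076)]  |A|=1187.1559
4. ⊥bis P2·P3 via (39.25,27): [(0, 25.7492) (0, 0) (31.8576, 0) (37.1431, 44.5076)]  |A|=1187.1559
5. ⊥bis P2·P4 via (25.695,22.395): [(29.5701, 40.683) (0, 25.7492) (0, 0) (20.9497, 0)]  |A|=806.8512
6. ⊥bis P2·P5 via (28.485,34.265): [(28.2727, 34.5602) (25.3885, 38.5712) (0, 25.7492) (0, 0) (20.9497, 0)]  |A|=795.4196
7. ⊥bis P2·P6 via (15.33,16.355): [(24.4689, 16.6087) (28.2727, 34.5602) (25.3885, 38.5712) (0, 25.7492) (0, 15.9294)]  |A|=426.5582
8. ⊥bis P2·P7 via (36.05,40.425): [(24.4689, 16.6087) (28.2727, 34.5602) (25.3885, 38.5712) (0, 25.7492) (0, 15.9294)]  |A|=426.5582
9. ⊥bis P2·P8 via (10.615,25.11): [(9.6811, 16.1982) (24.4689, 16.6087) (28.2727, 34.5602) (25.3885, 38.5712) (11.2789, 31.4454)]  |A|=297.5895
10. ⊥bis P2·P9 via (44.255,17.835): [(9.6811, 16.1982) (24.4689, 16.6087) (28.2727, 34.5602) (25.3885, 38.5712) (11.2789, 31.4454)]  |A|=297.5895
11. canonical 5-gon: [(9.6811, 16.1982) (24.4689, 16.6087) (28.2727, 34.5602) (25.3885, 38.5712) (11.2789, 31.4454)]
12. shoelace: 297.5895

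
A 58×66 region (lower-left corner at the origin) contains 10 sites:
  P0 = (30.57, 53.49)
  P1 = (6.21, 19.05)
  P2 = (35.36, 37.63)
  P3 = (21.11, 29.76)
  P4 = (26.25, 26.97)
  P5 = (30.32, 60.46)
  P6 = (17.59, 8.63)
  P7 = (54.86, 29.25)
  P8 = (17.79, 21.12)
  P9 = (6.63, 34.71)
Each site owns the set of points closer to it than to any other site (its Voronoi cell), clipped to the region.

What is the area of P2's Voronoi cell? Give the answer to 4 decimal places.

Area of P2's cell: 386.1925

1. box [0,58]×[0,66]: [(0, 0) (58, 0) (58, 66) (0, 66)]
2. ⊥bis P2·P0 via (32.965,45.56): [(0, 35.604) (0, 0) (58, 0) (58, 53.121)]  |A|=2573.025
3. ⊥bis P2·P1 via (20.785,28.34): [(13.5471, 39.6955) (38.8487, 0) (58, 0) (58, 53.121)]  |A|=1560.8007
4. ⊥bis P2·P3 via (28.235,33.695): [(23.2951, 42.6395) (46.8441, 0) (58, 0) (58, 53.121)]  |A|=1159.6205
5. ⊥bis P2·P4 via (30.805,32.3): [(23.2951, 42.6395) (27.3969, 35.2126) (58, 9.0592) (58, 53.121)]  |A|=824.5859
6. ⊥bis P2·P5 via (32.84,49.045): [(23.2951, 42.6395) (27.3969, 35.2126) (58, 9.0592) (58, 53.121)]  |A|=824.5859
7. ⊥bis P2·P6 via (26.475,23.13): [(23.2951, 42.6395) (27.3969, 35.2126) (58, 9.0592) (58, 53.121)]  |A|=824.5859
8. ⊥bis P2·P7 via (45.11,33.44): [(52.9067, 51.5828) (23.2951, 42.6395) (27.3969, 35.2126) (40.9092, 23.665)]  |A|=386.1925
9. ⊥bis P2·P8 via (26.575,29.375): [(52.9067, 51.5828) (23.2951, 42.6395) (27.3969, 35.2126) (40.9092, 23.665)]  |A|=386.1925
10. ⊥bis P2·P9 via (20.995,36.17): [(52.9067, 51.5828) (23.2951, 42.6395) (27.3969, 35.2126) (40.9092, 23.665)]  |A|=386.1925
11. canonical 4-gon: [(52.9067, 51.5828) (23.2951, 42.6395) (27.3969, 35.2126) (40.9092, 23.665)]
12. shoelace: 386.1925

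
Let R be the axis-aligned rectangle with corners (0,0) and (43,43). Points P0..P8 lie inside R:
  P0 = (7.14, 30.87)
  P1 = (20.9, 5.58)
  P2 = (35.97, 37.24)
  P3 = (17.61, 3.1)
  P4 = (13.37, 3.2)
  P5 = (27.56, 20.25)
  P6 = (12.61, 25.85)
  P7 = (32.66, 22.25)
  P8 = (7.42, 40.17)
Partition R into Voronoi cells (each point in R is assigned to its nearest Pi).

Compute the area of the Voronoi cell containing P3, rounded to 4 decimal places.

Area of P3's cell: 32.5214

1. box [0,43]×[0,43]: [(0, 0) (43, 0) (43, 43) (0, 43)]
2. ⊥bis P3·P0 via (12.375,16.985): [(0, 12.3193) (0, 0) (43, 0) (43, 28.5314)]  |A|=878.2904
3. ⊥bis P3·P1 via (19.255,4.34): [(10.3101, 16.2065) (0, 12.3193) (0, 0) (22.5265, 0)]  |A|=246.0438
4. ⊥bis P3·P2 via (26.79,20.17): [(10.3101, 16.2065) (0, 12.3193) (0, 0) (22.5265, 0)]  |A|=246.0438
5. ⊥bis P3·P4 via (15.49,3.15): [(15.6314, 9.1471) (15.4157, 0) (22.5265, 0)]  |A|=32.5214
6. ⊥bis P3·P5 via (22.585,11.675): [(15.6314, 9.1471) (15.4157, 0) (22.5265, 0)]  |A|=32.5214
7. ⊥bis P3·P6 via (15.11,14.475): [(15.6314, 9.1471) (15.4157, 0) (22.5265, 0)]  |A|=32.5214
8. ⊥bis P3·P7 via (25.135,12.675): [(15.6314, 9.1471) (15.4157, 0) (22.5265, 0)]  |A|=32.5214
9. ⊥bis P3·P8 via (12.515,21.635): [(15.6314, 9.1471) (15.4157, 0) (22.5265, 0)]  |A|=32.5214
10. canonical 3-gon: [(15.6314, 9.1471) (15.4157, 0) (22.5265, 0)]
11. shoelace: 32.5214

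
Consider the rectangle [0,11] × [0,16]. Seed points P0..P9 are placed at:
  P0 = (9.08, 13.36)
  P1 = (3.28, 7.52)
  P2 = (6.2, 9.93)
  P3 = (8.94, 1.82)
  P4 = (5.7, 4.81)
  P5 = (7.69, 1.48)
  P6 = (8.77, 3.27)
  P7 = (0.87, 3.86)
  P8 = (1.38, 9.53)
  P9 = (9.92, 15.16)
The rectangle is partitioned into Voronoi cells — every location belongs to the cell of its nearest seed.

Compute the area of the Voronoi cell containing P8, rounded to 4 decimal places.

1. box [0,11]×[0,16]: [(0, 0) (11, 0) (11, 16) (0, 16)]
2. ⊥bis P8·P0 via (5.23,11.445): [(0, 0) (10.9228, 0) (2.9643, 16) (0, 16)]  |A|=111.0968
3. ⊥bis P8·P1 via (2.33,8.525): [(0, 6.3225) (5.2905, 11.3234) (2.9643, 16) (0, 16)]  |A|=32.5306
4. ⊥bis P8·P2 via (3.79,9.73): [(0, 6.3225) (3.7765, 9.8924) (3.3308, 15.2632) (2.9643, 16) (0, 16)]  |A|=28.1461
5. ⊥bis P8·P3 via (5.16,5.675): [(0, 6.3225) (3.7765, 9.8924) (3.3308, 15.2632) (2.9643, 16) (0, 16)]  |A|=28.1461
6. ⊥bis P8·P4 via (3.54,7.17): [(0, 6.3225) (3.7765, 9.8924) (3.3308, 15.2632) (2.9643, 16) (0, 16)]  |A|=28.1461
7. ⊥bis P8·P5 via (4.535,5.505): [(0, 6.3225) (3.7765, 9.8924) (3.3308, 15.2632) (2.9643, 16) (0, 16)]  |A|=28.1461
8. ⊥bis P8·P6 via (5.075,6.4): [(0, 6.3225) (3.7765, 9.8924) (3.3308, 15.2632) (2.9643, 16) (0, 16)]  |A|=28.1461
9. ⊥bis P8·P7 via (1.125,6.695): [(0, 6.7962) (0.4576, 6.755) (3.7765, 9.8924) (3.3308, 15.2632) (2.9643, 16) (0, 16)]  |A|=28.0378
10. ⊥bis P8·P9 via (5.65,12.345): [(0, 6.7962) (0.4576, 6.755) (3.7765, 9.8924) (3.3308, 15.2632) (2.9643, 16) (0, 16)]  |A|=28.0378
11. canonical 6-gon: [(0, 6.7962) (0.4576, 6.755) (3.7765, 9.8924) (3.3308, 15.2632) (2.9643, 16) (0, 16)]
12. shoelace: 28.0378

Area of P8's cell: 28.0378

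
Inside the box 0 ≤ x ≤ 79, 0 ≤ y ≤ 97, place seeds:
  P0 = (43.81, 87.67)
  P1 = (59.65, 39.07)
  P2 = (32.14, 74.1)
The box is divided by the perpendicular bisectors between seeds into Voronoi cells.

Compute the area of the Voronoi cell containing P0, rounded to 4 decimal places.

1. box [0,79]×[0,97]: [(0, 0) (79, 0) (79, 97) (0, 97)]
2. ⊥bis P0·P1 via (51.73,63.37): [(0, 46.5099) (79, 72.258) (79, 97) (0, 97)]  |A|=2971.6699
3. ⊥bis P0·P2 via (37.975,80.885): [(56.5245, 64.9327) (79, 72.258) (79, 97) (19.2363, 97)]  |A|=1236.275
4. canonical 4-gon: [(56.5245, 64.9327) (79, 72.258) (79, 97) (19.2363, 97)]
5. shoelace: 1236.275

Area of P0's cell: 1236.2750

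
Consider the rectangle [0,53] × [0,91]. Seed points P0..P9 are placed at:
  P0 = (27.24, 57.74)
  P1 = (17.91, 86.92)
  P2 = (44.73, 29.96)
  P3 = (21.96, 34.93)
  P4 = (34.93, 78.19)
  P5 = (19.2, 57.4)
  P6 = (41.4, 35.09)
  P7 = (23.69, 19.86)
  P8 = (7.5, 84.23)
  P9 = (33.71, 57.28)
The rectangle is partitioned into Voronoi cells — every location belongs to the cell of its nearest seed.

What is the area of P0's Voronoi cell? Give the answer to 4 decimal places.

1. box [0,53]×[0,91]: [(0, 0) (53, 0) (53, 91) (0, 91)]
2. ⊥bis P0·P1 via (22.575,72.33): [(0, 65.1119) (0, 0) (53, 0) (53, 82.0581)]  |A|=3900.0038
3. ⊥bis P0·P2 via (35.985,43.85): [(0, 65.1119) (0, 21.1942) (53, 54.5625) (53, 82.0581)]  |A|=1892.4517
4. ⊥bis P0·P3 via (24.6,46.335): [(0, 65.1119) (0, 52.0293) (35.8104, 43.7401) (53, 54.5625) (53, 82.0581)]  |A|=1340.3431
5. ⊥bis P0·P4 via (31.085,67.965): [(20.9008, 71.7947) (0, 65.1119) (0, 52.0293) (35.8104, 43.7401) (53, 54.5625) (53, 59.7241)]  |A|=981.8912
6. ⊥bis P0·P5 via (23.22,57.57): [(22.6462, 71.1383) (23.6862, 46.5465) (35.8104, 43.7401) (53, 54.5625) (53, 59.7241)]  |A|=532.6731
7. ⊥bis P0·P6 via (34.32,46.415): [(22.6462, 71.1383) (23.6862, 46.5465) (31.6001, 44.7146) (53, 58.0931) (53, 59.7241)]  |A|=463.7368
8. ⊥bis P0·P7 via (25.465,38.8): [(22.6462, 71.1383) (23.6862, 46.5465) (31.6001, 44.7146) (53, 58.0931) (53, 59.7241)]  |A|=463.7368
9. ⊥bis P0·P8 via (17.37,70.985): [(22.6462, 71.1383) (23.6862, 46.5465) (31.6001, 44.7146) (53, 58.0931) (53, 59.7241)]  |A|=463.7368
10. ⊥bis P0·P9 via (30.475,57.51): [(31.2149, 67.9162) (22.6462, 71.1383) (23.6862, 46.5465) (29.5982, 45.178)]  |A|=172.0044
11. canonical 4-gon: [(31.2149, 67.9162) (22.6462, 71.1383) (23.6862, 46.5465) (29.5982, 45.178)]
12. shoelace: 172.0044

Area of P0's cell: 172.0044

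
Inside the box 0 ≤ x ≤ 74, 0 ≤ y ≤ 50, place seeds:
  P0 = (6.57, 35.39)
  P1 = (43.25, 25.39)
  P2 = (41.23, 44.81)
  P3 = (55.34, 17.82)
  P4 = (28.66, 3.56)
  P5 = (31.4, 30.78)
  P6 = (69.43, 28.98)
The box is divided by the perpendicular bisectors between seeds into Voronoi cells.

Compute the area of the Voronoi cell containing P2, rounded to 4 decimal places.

Area of P2's cell: 421.5585

1. box [0,74]×[0,50]: [(0, 0) (74, 0) (74, 50) (0, 50)]
2. ⊥bis P2·P0 via (23.9,40.1): [(34.7985, 0) (74, 0) (74, 50) (21.2093, 50)]  |A|=2299.8038
3. ⊥bis P2·P1 via (42.24,35.1): [(25.7258, 33.3822) (74, 38.4036) (74, 50) (21.2093, 50)]  |A|=718.5355
4. ⊥bis P2·P3 via (48.285,31.315): [(25.7258, 33.3822) (58.8249, 36.8251) (74, 44.7584) (74, 50) (21.2093, 50)]  |A|=670.3174
5. ⊥bis P2·P4 via (34.945,24.185): [(25.7258, 33.3822) (58.8249, 36.8251) (74, 44.7584) (74, 50) (21.2093, 50)]  |A|=670.3174
6. ⊥bis P2·P5 via (36.315,37.795): [(21.7537, 47.9973) (40.4302, 34.9117) (58.8249, 36.8251) (74, 44.7584) (74, 50) (21.2093, 50)]  |A|=559.8271
7. ⊥bis P2·P6 via (55.33,36.895): [(21.7537, 47.9973) (40.4302, 34.9117) (55.0716, 36.4347) (62.6865, 50) (21.2093, 50)]  |A|=421.5585
8. canonical 5-gon: [(21.7537, 47.9973) (40.4302, 34.9117) (55.0716, 36.4347) (62.6865, 50) (21.2093, 50)]
9. shoelace: 421.5585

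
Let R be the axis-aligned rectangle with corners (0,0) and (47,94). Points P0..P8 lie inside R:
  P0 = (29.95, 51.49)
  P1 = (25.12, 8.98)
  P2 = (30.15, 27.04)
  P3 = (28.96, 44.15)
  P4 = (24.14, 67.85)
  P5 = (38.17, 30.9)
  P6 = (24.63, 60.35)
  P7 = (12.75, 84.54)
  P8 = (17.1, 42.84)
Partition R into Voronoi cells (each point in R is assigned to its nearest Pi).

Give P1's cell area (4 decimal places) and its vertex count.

1. box [0,47]×[0,94]: [(0, 0) (47, 0) (47, 94) (0, 94)]
2. ⊥bis P1·P0 via (27.535,30.235): [(0, 33.3635) (0, 0) (47, 0) (47, 28.0234)]  |A|=1442.5925
3. ⊥bis P1·P2 via (27.635,18.01): [(0, 25.7068) (0, 0) (47, 0) (47, 12.6165)]  |A|=900.5982
4. ⊥bis P1·P3 via (27.04,26.565): [(0, 25.7068) (0, 0) (47, 0) (47, 12.6165)]  |A|=900.5982
5. ⊥bis P1·P4 via (24.63,38.415): [(0, 25.7068) (0, 0) (47, 0) (47, 12.6165)]  |A|=900.5982
6. ⊥bis P1·P5 via (31.645,19.94): [(41.2616, 14.2148) (0, 25.7068) (0, 0) (47, 0) (47, 10.7985)]  |A|=895.3818
7. ⊥bis P1·P6 via (24.875,34.665): [(41.2616, 14.2148) (0, 25.7068) (0, 0) (47, 0) (47, 10.7985)]  |A|=895.3818
8. ⊥bis P1·P7 via (18.935,46.76): [(41.2616, 14.2148) (0, 25.7068) (0, 0) (47, 0) (47, 10.7985)]  |A|=895.3818
9. ⊥bis P1·P8 via (21.11,25.91): [(41.2616, 14.2148) (9.3075, 23.1145) (0, 20.9099) (0, 0) (47, 0) (47, 10.7985)]  |A|=873.0584
10. canonical 6-gon: [(41.2616, 14.2148) (9.3075, 23.1145) (0, 20.9099) (0, 0) (47, 0) (47, 10.7985)]
11. shoelace: 873.0584

Area of P1's cell: 873.0584 (6 vertices)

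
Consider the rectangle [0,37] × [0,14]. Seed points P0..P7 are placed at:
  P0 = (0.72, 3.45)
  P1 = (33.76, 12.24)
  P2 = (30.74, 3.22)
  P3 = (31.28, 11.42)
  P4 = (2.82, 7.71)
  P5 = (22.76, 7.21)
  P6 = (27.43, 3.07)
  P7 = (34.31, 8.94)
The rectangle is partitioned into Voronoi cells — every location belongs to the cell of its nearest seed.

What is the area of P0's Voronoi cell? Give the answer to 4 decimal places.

Area of P0's cell: 42.1779

1. box [0,37]×[0,14]: [(0, 0) (37, 0) (37, 14) (0, 14)]
2. ⊥bis P0·P1 via (17.24,7.845): [(0, 0) (19.3271, 0) (15.6025, 14) (0, 14)]  |A|=244.5073
3. ⊥bis P0·P2 via (15.73,3.335): [(0, 0) (15.7044, 0) (15.8059, 13.2357) (15.6025, 14) (0, 14)]  |A|=220.5332
4. ⊥bis P0·P3 via (16,7.435): [(0, 0) (15.7044, 0) (15.7682, 8.3237) (14.2879, 14) (0, 14)]  |A|=216.2882
5. ⊥bis P0·P4 via (1.77,5.58): [(0, 6.4525) (0, 0) (13.0894, 0)]  |A|=42.23
6. ⊥bis P0·P5 via (11.74,5.33): [(12.6089, 0.2369) (0, 6.4525) (0, 0) (12.6493, 0)]  |A|=42.1779
7. ⊥bis P0·P6 via (14.075,3.26): [(12.6089, 0.2369) (0, 6.4525) (0, 0) (12.6493, 0)]  |A|=42.1779
8. ⊥bis P0·P7 via (17.515,6.195): [(12.6089, 0.2369) (0, 6.4525) (0, 0) (12.6493, 0)]  |A|=42.1779
9. canonical 4-gon: [(12.6089, 0.2369) (0, 6.4525) (0, 0) (12.6493, 0)]
10. shoelace: 42.1779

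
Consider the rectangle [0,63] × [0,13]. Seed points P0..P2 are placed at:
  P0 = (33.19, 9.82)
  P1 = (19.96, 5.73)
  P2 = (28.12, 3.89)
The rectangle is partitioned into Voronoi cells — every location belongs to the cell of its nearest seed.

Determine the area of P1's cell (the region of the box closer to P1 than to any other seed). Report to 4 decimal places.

Area of P1's cell: 316.6703

1. box [0,63]×[0,13]: [(0, 0) (63, 0) (63, 13) (0, 13)]
2. ⊥bis P1·P0 via (26.575,7.775): [(0, 0) (28.9786, 0) (24.9597, 13) (0, 13)]  |A|=350.5991
3. ⊥bis P1·P2 via (24.04,4.81): [(0, 0) (22.9554, 0) (25.4958, 11.266) (24.9597, 13) (0, 13)]  |A|=316.6703
4. canonical 5-gon: [(0, 0) (22.9554, 0) (25.4958, 11.266) (24.9597, 13) (0, 13)]
5. shoelace: 316.6703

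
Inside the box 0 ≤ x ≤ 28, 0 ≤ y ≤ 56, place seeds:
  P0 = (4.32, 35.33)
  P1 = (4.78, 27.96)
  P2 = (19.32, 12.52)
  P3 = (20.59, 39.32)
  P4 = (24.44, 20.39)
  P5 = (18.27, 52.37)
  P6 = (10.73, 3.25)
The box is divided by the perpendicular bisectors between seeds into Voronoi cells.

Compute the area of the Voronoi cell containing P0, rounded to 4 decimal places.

1. box [0,28]×[0,56]: [(0, 0) (28, 0) (28, 56) (0, 56)]
2. ⊥bis P0·P1 via (4.55,31.645): [(0, 31.361) (28, 33.1086) (28, 56) (0, 56)]  |A|=665.4249
3. ⊥bis P0·P2 via (11.82,23.925): [(0, 31.361) (25.553, 32.9559) (28, 34.5651) (28, 56) (0, 56)]  |A|=663.643
4. ⊥bis P0·P3 via (12.455,37.325): [(0, 31.361) (13.7078, 32.2166) (7.8752, 56) (0, 56)]  |A|=262.5225
5. ⊥bis P0·P4 via (14.38,27.86): [(0, 31.361) (13.7078, 32.2166) (7.8752, 56) (0, 56)]  |A|=262.5225
6. ⊥bis P0·P5 via (11.295,43.85): [(0, 53.0968) (0, 31.361) (13.7078, 32.2166) (10.7443, 44.3009)]  |A|=200.8595
7. ⊥bis P0·P6 via (7.525,19.29): [(0, 53.0968) (0, 31.361) (13.7078, 32.2166) (10.7443, 44.3009)]  |A|=200.8595
8. canonical 4-gon: [(0, 53.0968) (0, 31.361) (13.7078, 32.2166) (10.7443, 44.3009)]
9. shoelace: 200.8595

Area of P0's cell: 200.8595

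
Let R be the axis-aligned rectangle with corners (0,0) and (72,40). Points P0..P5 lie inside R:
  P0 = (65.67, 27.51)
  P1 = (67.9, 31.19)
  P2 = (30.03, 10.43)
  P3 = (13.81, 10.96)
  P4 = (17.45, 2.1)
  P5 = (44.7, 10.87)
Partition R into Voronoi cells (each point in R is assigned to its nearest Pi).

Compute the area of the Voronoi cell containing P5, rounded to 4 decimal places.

1. box [0,72]×[0,40]: [(0, 0) (72, 0) (72, 40) (0, 40)]
2. ⊥bis P5·P0 via (55.185,19.19): [(0, 0) (70.4125, 0) (38.672, 40) (0, 40)]  |A|=2181.6901
3. ⊥bis P5·P1 via (56.3,21.03): [(0, 0) (70.4125, 0) (38.672, 40) (0, 40)]  |A|=2181.6901
4. ⊥bis P5·P2 via (37.365,10.65): [(37.6844, 0) (70.4125, 0) (38.672, 40) (36.4847, 40)]  |A|=698.3076
5. ⊥bis P5·P3 via (29.255,10.915): [(37.6844, 0) (70.4125, 0) (38.672, 40) (36.4847, 40)]  |A|=698.3076
6. ⊥bis P5·P4 via (31.075,6.485): [(37.6844, 0) (70.4125, 0) (38.672, 40) (36.4847, 40)]  |A|=698.3076
7. canonical 4-gon: [(37.6844, 0) (70.4125, 0) (38.672, 40) (36.4847, 40)]
8. shoelace: 698.3076

Area of P5's cell: 698.3076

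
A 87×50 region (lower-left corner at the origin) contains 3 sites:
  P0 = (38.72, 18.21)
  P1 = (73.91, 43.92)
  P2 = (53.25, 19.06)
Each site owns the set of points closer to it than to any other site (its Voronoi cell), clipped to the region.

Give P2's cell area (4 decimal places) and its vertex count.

1. box [0,87]×[0,50]: [(0, 0) (87, 0) (87, 50) (0, 50)]
2. ⊥bis P2·P0 via (45.985,18.635): [(47.0751, 0) (87, 0) (87, 50) (44.1502, 50)]  |A|=2069.3675
3. ⊥bis P2·P1 via (63.58,31.49): [(44.2954, 47.5165) (47.0751, 0) (87, 0) (87, 12.0267)]  |A|=1205.3428
4. canonical 4-gon: [(44.2954, 47.5165) (47.0751, 0) (87, 0) (87, 12.0267)]
5. shoelace: 1205.3428

Area of P2's cell: 1205.3428 (4 vertices)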